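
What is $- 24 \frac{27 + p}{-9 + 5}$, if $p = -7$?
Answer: $120$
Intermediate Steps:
$- 24 \frac{27 + p}{-9 + 5} = - 24 \frac{27 - 7}{-9 + 5} = - 24 \frac{20}{-4} = - 24 \cdot 20 \left(- \frac{1}{4}\right) = \left(-24\right) \left(-5\right) = 120$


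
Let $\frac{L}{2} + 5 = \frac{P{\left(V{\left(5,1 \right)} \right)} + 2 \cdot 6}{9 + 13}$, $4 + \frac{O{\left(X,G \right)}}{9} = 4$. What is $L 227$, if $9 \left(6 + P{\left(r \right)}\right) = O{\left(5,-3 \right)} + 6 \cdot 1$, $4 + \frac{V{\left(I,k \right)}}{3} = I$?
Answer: $- \frac{70370}{33} \approx -2132.4$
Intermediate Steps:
$O{\left(X,G \right)} = 0$ ($O{\left(X,G \right)} = -36 + 9 \cdot 4 = -36 + 36 = 0$)
$V{\left(I,k \right)} = -12 + 3 I$
$P{\left(r \right)} = - \frac{16}{3}$ ($P{\left(r \right)} = -6 + \frac{0 + 6 \cdot 1}{9} = -6 + \frac{0 + 6}{9} = -6 + \frac{1}{9} \cdot 6 = -6 + \frac{2}{3} = - \frac{16}{3}$)
$L = - \frac{310}{33}$ ($L = -10 + 2 \frac{- \frac{16}{3} + 2 \cdot 6}{9 + 13} = -10 + 2 \frac{- \frac{16}{3} + 12}{22} = -10 + 2 \cdot \frac{20}{3} \cdot \frac{1}{22} = -10 + 2 \cdot \frac{10}{33} = -10 + \frac{20}{33} = - \frac{310}{33} \approx -9.3939$)
$L 227 = \left(- \frac{310}{33}\right) 227 = - \frac{70370}{33}$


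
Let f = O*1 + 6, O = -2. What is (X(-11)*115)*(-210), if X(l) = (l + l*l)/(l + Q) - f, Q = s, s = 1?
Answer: 362250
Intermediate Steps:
Q = 1
f = 4 (f = -2*1 + 6 = -2 + 6 = 4)
X(l) = -4 + (l + l²)/(1 + l) (X(l) = (l + l*l)/(l + 1) - 1*4 = (l + l²)/(1 + l) - 4 = -4 + (l + l²)/(1 + l))
(X(-11)*115)*(-210) = ((-4 - 11)*115)*(-210) = -15*115*(-210) = -1725*(-210) = 362250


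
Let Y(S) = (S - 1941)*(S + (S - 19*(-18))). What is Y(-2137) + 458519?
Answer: 16493215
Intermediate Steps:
Y(S) = (-1941 + S)*(342 + 2*S) (Y(S) = (-1941 + S)*(S + (S + 342)) = (-1941 + S)*(S + (342 + S)) = (-1941 + S)*(342 + 2*S))
Y(-2137) + 458519 = (-663822 - 3540*(-2137) + 2*(-2137)²) + 458519 = (-663822 + 7564980 + 2*4566769) + 458519 = (-663822 + 7564980 + 9133538) + 458519 = 16034696 + 458519 = 16493215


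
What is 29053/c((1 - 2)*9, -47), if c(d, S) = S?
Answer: -29053/47 ≈ -618.15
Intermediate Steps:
29053/c((1 - 2)*9, -47) = 29053/(-47) = 29053*(-1/47) = -29053/47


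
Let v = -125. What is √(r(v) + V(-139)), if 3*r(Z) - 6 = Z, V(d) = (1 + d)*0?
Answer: I*√357/3 ≈ 6.2981*I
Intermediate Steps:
V(d) = 0
r(Z) = 2 + Z/3
√(r(v) + V(-139)) = √((2 + (⅓)*(-125)) + 0) = √((2 - 125/3) + 0) = √(-119/3 + 0) = √(-119/3) = I*√357/3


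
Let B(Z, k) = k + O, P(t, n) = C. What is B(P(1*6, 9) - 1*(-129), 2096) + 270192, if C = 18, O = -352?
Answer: 271936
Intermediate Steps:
P(t, n) = 18
B(Z, k) = -352 + k (B(Z, k) = k - 352 = -352 + k)
B(P(1*6, 9) - 1*(-129), 2096) + 270192 = (-352 + 2096) + 270192 = 1744 + 270192 = 271936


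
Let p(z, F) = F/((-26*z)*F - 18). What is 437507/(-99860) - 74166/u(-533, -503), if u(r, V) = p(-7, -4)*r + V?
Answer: 178664522879/1256138940 ≈ 142.23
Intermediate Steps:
p(z, F) = F/(-18 - 26*F*z) (p(z, F) = F/(-26*F*z - 18) = F/(-18 - 26*F*z))
u(r, V) = V + 2*r/373 (u(r, V) = (-1*(-4)/(18 + 26*(-4)*(-7)))*r + V = (-1*(-4)/(18 + 728))*r + V = (-1*(-4)/746)*r + V = (-1*(-4)*1/746)*r + V = 2*r/373 + V = V + 2*r/373)
437507/(-99860) - 74166/u(-533, -503) = 437507/(-99860) - 74166/(-503 + (2/373)*(-533)) = 437507*(-1/99860) - 74166/(-503 - 1066/373) = -437507/99860 - 74166/(-188685/373) = -437507/99860 - 74166*(-373/188685) = -437507/99860 + 9221306/62895 = 178664522879/1256138940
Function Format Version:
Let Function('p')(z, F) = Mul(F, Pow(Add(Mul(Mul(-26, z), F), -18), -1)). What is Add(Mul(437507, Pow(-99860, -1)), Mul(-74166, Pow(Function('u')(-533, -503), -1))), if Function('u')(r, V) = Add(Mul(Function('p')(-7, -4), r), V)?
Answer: Rational(178664522879, 1256138940) ≈ 142.23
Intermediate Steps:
Function('p')(z, F) = Mul(F, Pow(Add(-18, Mul(-26, F, z)), -1)) (Function('p')(z, F) = Mul(F, Pow(Add(Mul(-26, F, z), -18), -1)) = Mul(F, Pow(Add(-18, Mul(-26, F, z)), -1)))
Function('u')(r, V) = Add(V, Mul(Rational(2, 373), r)) (Function('u')(r, V) = Add(Mul(Mul(-1, -4, Pow(Add(18, Mul(26, -4, -7)), -1)), r), V) = Add(Mul(Mul(-1, -4, Pow(Add(18, 728), -1)), r), V) = Add(Mul(Mul(-1, -4, Pow(746, -1)), r), V) = Add(Mul(Mul(-1, -4, Rational(1, 746)), r), V) = Add(Mul(Rational(2, 373), r), V) = Add(V, Mul(Rational(2, 373), r)))
Add(Mul(437507, Pow(-99860, -1)), Mul(-74166, Pow(Function('u')(-533, -503), -1))) = Add(Mul(437507, Pow(-99860, -1)), Mul(-74166, Pow(Add(-503, Mul(Rational(2, 373), -533)), -1))) = Add(Mul(437507, Rational(-1, 99860)), Mul(-74166, Pow(Add(-503, Rational(-1066, 373)), -1))) = Add(Rational(-437507, 99860), Mul(-74166, Pow(Rational(-188685, 373), -1))) = Add(Rational(-437507, 99860), Mul(-74166, Rational(-373, 188685))) = Add(Rational(-437507, 99860), Rational(9221306, 62895)) = Rational(178664522879, 1256138940)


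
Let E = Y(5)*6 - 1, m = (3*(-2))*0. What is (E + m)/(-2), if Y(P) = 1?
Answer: -5/2 ≈ -2.5000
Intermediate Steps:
m = 0 (m = -6*0 = 0)
E = 5 (E = 1*6 - 1 = 6 - 1 = 5)
(E + m)/(-2) = (5 + 0)/(-2) = 5*(-1/2) = -5/2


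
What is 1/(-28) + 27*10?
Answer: 7559/28 ≈ 269.96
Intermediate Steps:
1/(-28) + 27*10 = -1/28 + 270 = 7559/28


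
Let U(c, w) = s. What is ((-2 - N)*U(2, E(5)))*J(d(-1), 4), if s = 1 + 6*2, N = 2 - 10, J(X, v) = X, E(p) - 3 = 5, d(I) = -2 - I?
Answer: -78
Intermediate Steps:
E(p) = 8 (E(p) = 3 + 5 = 8)
N = -8
s = 13 (s = 1 + 12 = 13)
U(c, w) = 13
((-2 - N)*U(2, E(5)))*J(d(-1), 4) = ((-2 - 1*(-8))*13)*(-2 - 1*(-1)) = ((-2 + 8)*13)*(-2 + 1) = (6*13)*(-1) = 78*(-1) = -78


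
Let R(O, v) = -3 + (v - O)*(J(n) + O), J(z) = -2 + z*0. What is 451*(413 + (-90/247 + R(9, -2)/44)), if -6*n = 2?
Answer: 45763831/247 ≈ 1.8528e+5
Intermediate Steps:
n = -⅓ (n = -⅙*2 = -⅓ ≈ -0.33333)
J(z) = -2 (J(z) = -2 + 0 = -2)
R(O, v) = -3 + (-2 + O)*(v - O) (R(O, v) = -3 + (v - O)*(-2 + O) = -3 + (-2 + O)*(v - O))
451*(413 + (-90/247 + R(9, -2)/44)) = 451*(413 + (-90/247 + (-3 - 1*9² - 2*(-2) + 2*9 + 9*(-2))/44)) = 451*(413 + (-90*1/247 + (-3 - 1*81 + 4 + 18 - 18)*(1/44))) = 451*(413 + (-90/247 + (-3 - 81 + 4 + 18 - 18)*(1/44))) = 451*(413 + (-90/247 - 80*1/44)) = 451*(413 + (-90/247 - 20/11)) = 451*(413 - 5930/2717) = 451*(1116191/2717) = 45763831/247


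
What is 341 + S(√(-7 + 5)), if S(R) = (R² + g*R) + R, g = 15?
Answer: 339 + 16*I*√2 ≈ 339.0 + 22.627*I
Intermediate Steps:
S(R) = R² + 16*R (S(R) = (R² + 15*R) + R = R² + 16*R)
341 + S(√(-7 + 5)) = 341 + √(-7 + 5)*(16 + √(-7 + 5)) = 341 + √(-2)*(16 + √(-2)) = 341 + (I*√2)*(16 + I*√2) = 341 + I*√2*(16 + I*√2)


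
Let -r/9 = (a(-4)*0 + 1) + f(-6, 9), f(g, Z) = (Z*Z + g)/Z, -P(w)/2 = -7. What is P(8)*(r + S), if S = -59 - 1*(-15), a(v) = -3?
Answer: -1792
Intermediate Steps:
P(w) = 14 (P(w) = -2*(-7) = 14)
f(g, Z) = (g + Z²)/Z (f(g, Z) = (Z² + g)/Z = (g + Z²)/Z)
r = -84 (r = -9*((-3*0 + 1) + (9 - 6/9)) = -9*((0 + 1) + (9 - 6*⅑)) = -9*(1 + (9 - ⅔)) = -9*(1 + 25/3) = -9*28/3 = -84)
S = -44 (S = -59 + 15 = -44)
P(8)*(r + S) = 14*(-84 - 44) = 14*(-128) = -1792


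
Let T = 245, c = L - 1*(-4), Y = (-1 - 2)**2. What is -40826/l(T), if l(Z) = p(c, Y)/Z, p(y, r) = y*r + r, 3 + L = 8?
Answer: -1000237/9 ≈ -1.1114e+5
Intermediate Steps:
L = 5 (L = -3 + 8 = 5)
Y = 9 (Y = (-3)**2 = 9)
c = 9 (c = 5 - 1*(-4) = 5 + 4 = 9)
p(y, r) = r + r*y (p(y, r) = r*y + r = r + r*y)
l(Z) = 90/Z (l(Z) = (9*(1 + 9))/Z = (9*10)/Z = 90/Z)
-40826/l(T) = -40826/(90/245) = -40826/(90*(1/245)) = -40826/18/49 = -40826*49/18 = -1000237/9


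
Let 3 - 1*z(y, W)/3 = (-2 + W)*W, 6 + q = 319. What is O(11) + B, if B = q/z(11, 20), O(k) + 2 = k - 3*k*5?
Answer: -167389/1071 ≈ -156.29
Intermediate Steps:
q = 313 (q = -6 + 319 = 313)
z(y, W) = 9 - 3*W*(-2 + W) (z(y, W) = 9 - 3*(-2 + W)*W = 9 - 3*W*(-2 + W))
O(k) = -2 - 14*k (O(k) = -2 + (k - 3*k*5) = -2 + (k - 15*k) = -2 - 14*k)
B = -313/1071 (B = 313/(9 - 3*20**2 + 6*20) = 313/(9 - 3*400 + 120) = 313/(9 - 1200 + 120) = 313/(-1071) = 313*(-1/1071) = -313/1071 ≈ -0.29225)
O(11) + B = (-2 - 14*11) - 313/1071 = (-2 - 154) - 313/1071 = -156 - 313/1071 = -167389/1071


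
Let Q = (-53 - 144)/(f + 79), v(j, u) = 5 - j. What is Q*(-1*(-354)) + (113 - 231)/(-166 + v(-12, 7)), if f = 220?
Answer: -10355680/44551 ≈ -232.45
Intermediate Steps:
Q = -197/299 (Q = (-53 - 144)/(220 + 79) = -197/299 ≈ -0.65886)
Q*(-1*(-354)) + (113 - 231)/(-166 + v(-12, 7)) = -(-197)*(-354)/299 + (113 - 231)/(-166 + (5 - 1*(-12))) = -197/299*354 - 118/(-166 + (5 + 12)) = -69738/299 - 118/(-166 + 17) = -69738/299 - 118/(-149) = -69738/299 - 118*(-1/149) = -69738/299 + 118/149 = -10355680/44551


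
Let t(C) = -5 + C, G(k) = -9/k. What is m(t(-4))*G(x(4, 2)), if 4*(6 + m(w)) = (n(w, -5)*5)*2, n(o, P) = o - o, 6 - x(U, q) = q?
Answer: 27/2 ≈ 13.500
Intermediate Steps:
x(U, q) = 6 - q
n(o, P) = 0
m(w) = -6 (m(w) = -6 + ((0*5)*2)/4 = -6 + (0*2)/4 = -6 + (¼)*0 = -6 + 0 = -6)
m(t(-4))*G(x(4, 2)) = -(-54)/(6 - 1*2) = -(-54)/(6 - 2) = -(-54)/4 = -6*(-9/4) = 27/2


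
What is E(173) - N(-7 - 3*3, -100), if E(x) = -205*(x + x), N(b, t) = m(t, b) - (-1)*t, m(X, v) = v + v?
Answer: -70798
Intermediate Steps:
m(X, v) = 2*v
N(b, t) = t + 2*b (N(b, t) = 2*b - (-1)*t = 2*b + t = t + 2*b)
E(x) = -410*x
E(173) - N(-7 - 3*3, -100) = -410*173 - (-100 + 2*(-7 - 3*3)) = -70930 - (-100 + 2*(-7 - 9)) = -70930 - (-100 + 2*(-16)) = -70930 - (-100 - 32) = -70930 - 1*(-132) = -70930 + 132 = -70798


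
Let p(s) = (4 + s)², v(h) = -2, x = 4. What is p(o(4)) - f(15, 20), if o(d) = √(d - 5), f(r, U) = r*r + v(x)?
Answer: -208 + 8*I ≈ -208.0 + 8.0*I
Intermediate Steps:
f(r, U) = -2 + r² (f(r, U) = r*r - 2 = r² - 2 = -2 + r²)
o(d) = √(-5 + d)
p(o(4)) - f(15, 20) = (4 + √(-5 + 4))² - (-2 + 15²) = (4 + √(-1))² - (-2 + 225) = (4 + I)² - 1*223 = (4 + I)² - 223 = -223 + (4 + I)²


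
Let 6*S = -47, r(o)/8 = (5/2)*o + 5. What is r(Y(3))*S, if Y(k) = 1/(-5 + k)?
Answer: -235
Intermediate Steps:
r(o) = 40 + 20*o (r(o) = 8*((5/2)*o + 5) = 8*((5*(½))*o + 5) = 8*(5*o/2 + 5) = 8*(5 + 5*o/2) = 40 + 20*o)
S = -47/6 (S = (⅙)*(-47) = -47/6 ≈ -7.8333)
r(Y(3))*S = (40 + 20/(-5 + 3))*(-47/6) = (40 + 20/(-2))*(-47/6) = (40 + 20*(-½))*(-47/6) = (40 - 10)*(-47/6) = 30*(-47/6) = -235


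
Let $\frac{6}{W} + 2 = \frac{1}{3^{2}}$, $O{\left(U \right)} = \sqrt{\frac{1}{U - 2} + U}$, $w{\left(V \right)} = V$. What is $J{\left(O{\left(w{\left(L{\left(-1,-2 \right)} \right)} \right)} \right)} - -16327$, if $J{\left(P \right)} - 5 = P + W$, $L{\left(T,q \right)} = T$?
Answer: $\frac{277590}{17} + \frac{2 i \sqrt{3}}{3} \approx 16329.0 + 1.1547 i$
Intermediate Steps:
$O{\left(U \right)} = \sqrt{U + \frac{1}{-2 + U}}$ ($O{\left(U \right)} = \sqrt{\frac{1}{-2 + U} + U} = \sqrt{U + \frac{1}{-2 + U}}$)
$W = - \frac{54}{17}$ ($W = \frac{6}{-2 + \frac{1}{3^{2}}} = \frac{6}{-2 + \frac{1}{9}} = \frac{6}{- \frac{17}{9}} = 6 \left(- \frac{9}{17}\right) = - \frac{54}{17} \approx -3.1765$)
$J{\left(P \right)} = \frac{31}{17} + P$ ($J{\left(P \right)} = 5 + \left(P - \frac{54}{17}\right) = 5 + \left(- \frac{54}{17} + P\right) = \frac{31}{17} + P$)
$J{\left(O{\left(w{\left(L{\left(-1,-2 \right)} \right)} \right)} \right)} - -16327 = \left(\frac{31}{17} + \sqrt{\frac{1 - \left(-2 - 1\right)}{-2 - 1}}\right) - -16327 = \left(\frac{31}{17} + \sqrt{\frac{1 - -3}{-3}}\right) + 16327 = \left(\frac{31}{17} + \sqrt{- \frac{1 + 3}{3}}\right) + 16327 = \left(\frac{31}{17} + \sqrt{\left(- \frac{1}{3}\right) 4}\right) + 16327 = \left(\frac{31}{17} + \sqrt{- \frac{4}{3}}\right) + 16327 = \left(\frac{31}{17} + \frac{2 i \sqrt{3}}{3}\right) + 16327 = \frac{277590}{17} + \frac{2 i \sqrt{3}}{3}$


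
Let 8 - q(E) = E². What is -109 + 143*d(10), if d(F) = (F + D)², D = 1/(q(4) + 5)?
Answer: 119282/9 ≈ 13254.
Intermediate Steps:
q(E) = 8 - E²
D = -⅓ (D = 1/((8 - 1*4²) + 5) = 1/((8 - 1*16) + 5) = 1/((8 - 16) + 5) = 1/(-8 + 5) = 1/(-3) = -⅓ ≈ -0.33333)
d(F) = (-⅓ + F)² (d(F) = (F - ⅓)² = (-⅓ + F)²)
-109 + 143*d(10) = -109 + 143*((-1 + 3*10)²/9) = -109 + 143*((-1 + 30)²/9) = -109 + 143*((⅑)*29²) = -109 + 143*((⅑)*841) = -109 + 143*(841/9) = -109 + 120263/9 = 119282/9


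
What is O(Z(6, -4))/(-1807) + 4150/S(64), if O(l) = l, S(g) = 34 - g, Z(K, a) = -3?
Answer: -749896/5421 ≈ -138.33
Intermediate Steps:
O(Z(6, -4))/(-1807) + 4150/S(64) = -3/(-1807) + 4150/(34 - 1*64) = -3*(-1/1807) + 4150/(34 - 64) = 3/1807 + 4150/(-30) = 3/1807 + 4150*(-1/30) = 3/1807 - 415/3 = -749896/5421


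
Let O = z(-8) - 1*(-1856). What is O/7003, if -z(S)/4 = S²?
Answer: 1600/7003 ≈ 0.22847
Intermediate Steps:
z(S) = -4*S²
O = 1600 (O = -4*(-8)² - 1*(-1856) = -4*64 + 1856 = -256 + 1856 = 1600)
O/7003 = 1600/7003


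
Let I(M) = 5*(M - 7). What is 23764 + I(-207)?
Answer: 22694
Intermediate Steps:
I(M) = -35 + 5*M (I(M) = 5*(-7 + M) = -35 + 5*M)
23764 + I(-207) = 23764 + (-35 + 5*(-207)) = 23764 + (-35 - 1035) = 23764 - 1070 = 22694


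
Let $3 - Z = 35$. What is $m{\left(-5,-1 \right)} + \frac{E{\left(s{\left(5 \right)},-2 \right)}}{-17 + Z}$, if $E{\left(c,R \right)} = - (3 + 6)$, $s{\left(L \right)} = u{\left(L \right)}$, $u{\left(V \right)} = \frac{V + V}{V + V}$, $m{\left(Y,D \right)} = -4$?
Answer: $- \frac{187}{49} \approx -3.8163$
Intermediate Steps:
$Z = -32$ ($Z = 3 - 35 = -32$)
$u{\left(V \right)} = 1$ ($u{\left(V \right)} = \frac{2 V}{2 V} = 2 V \frac{1}{2 V} = 1$)
$s{\left(L \right)} = 1$
$E{\left(c,R \right)} = -9$ ($E{\left(c,R \right)} = \left(-1\right) 9 = -9$)
$m{\left(-5,-1 \right)} + \frac{E{\left(s{\left(5 \right)},-2 \right)}}{-17 + Z} = -4 - \frac{9}{-17 - 32} = -4 - \frac{9}{-49} = -4 - - \frac{9}{49} = -4 + \frac{9}{49} = - \frac{187}{49}$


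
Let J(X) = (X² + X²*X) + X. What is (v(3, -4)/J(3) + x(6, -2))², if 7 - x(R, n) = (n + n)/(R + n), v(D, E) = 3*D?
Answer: 11449/169 ≈ 67.746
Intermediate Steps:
J(X) = X + X² + X³ (J(X) = (X² + X³) + X = X + X² + X³)
x(R, n) = 7 - 2*n/(R + n) (x(R, n) = 7 - (n + n)/(R + n) = 7 - 2*n/(R + n))
(v(3, -4)/J(3) + x(6, -2))² = ((3*3)/((3*(1 + 3 + 3²))) + (5*(-2) + 7*6)/(6 - 2))² = (9/((3*(1 + 3 + 9))) + (-10 + 42)/4)² = (9/((3*13)) + (¼)*32)² = (9/39 + 8)² = (9*(1/39) + 8)² = (3/13 + 8)² = (107/13)² = 11449/169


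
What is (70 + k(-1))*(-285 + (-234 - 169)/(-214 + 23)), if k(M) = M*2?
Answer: -3674176/191 ≈ -19237.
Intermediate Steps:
k(M) = 2*M
(70 + k(-1))*(-285 + (-234 - 169)/(-214 + 23)) = (70 + 2*(-1))*(-285 + (-234 - 169)/(-214 + 23)) = (70 - 2)*(-285 - 403/(-191)) = 68*(-285 - 403*(-1/191)) = 68*(-285 + 403/191) = 68*(-54032/191) = -3674176/191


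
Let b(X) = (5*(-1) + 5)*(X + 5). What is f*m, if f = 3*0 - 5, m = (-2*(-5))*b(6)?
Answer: 0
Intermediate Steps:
b(X) = 0 (b(X) = (-5 + 5)*(5 + X) = 0*(5 + X) = 0)
m = 0 (m = -2*(-5)*0 = 10*0 = 0)
f = -5 (f = 0 - 5 = -5)
f*m = -5*0 = 0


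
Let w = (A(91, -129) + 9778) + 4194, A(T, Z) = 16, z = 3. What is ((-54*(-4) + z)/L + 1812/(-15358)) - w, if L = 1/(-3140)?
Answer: -5387955898/7679 ≈ -7.0165e+5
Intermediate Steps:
L = -1/3140 ≈ -0.00031847
w = 13988 (w = (16 + 9778) + 4194 = 9794 + 4194 = 13988)
((-54*(-4) + z)/L + 1812/(-15358)) - w = ((-54*(-4) + 3)/(-1/3140) + 1812/(-15358)) - 1*13988 = ((216 + 3)*(-3140) + 1812*(-1/15358)) - 13988 = (219*(-3140) - 906/7679) - 13988 = (-687660 - 906/7679) - 13988 = -5280542046/7679 - 13988 = -5387955898/7679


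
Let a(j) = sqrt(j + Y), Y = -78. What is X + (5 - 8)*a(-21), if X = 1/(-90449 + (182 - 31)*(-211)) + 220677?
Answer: 26991003869/122310 - 9*I*sqrt(11) ≈ 2.2068e+5 - 29.85*I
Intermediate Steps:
a(j) = sqrt(-78 + j) (a(j) = sqrt(j - 78) = sqrt(-78 + j))
X = 26991003869/122310 (X = 1/(-90449 + 151*(-211)) + 220677 = 1/(-90449 - 31861) + 220677 = 1/(-122310) + 220677 = -1/122310 + 220677 = 26991003869/122310 ≈ 2.2068e+5)
X + (5 - 8)*a(-21) = 26991003869/122310 + (5 - 8)*sqrt(-78 - 21) = 26991003869/122310 - 9*I*sqrt(11)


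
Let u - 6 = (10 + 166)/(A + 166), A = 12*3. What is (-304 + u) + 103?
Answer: -19607/101 ≈ -194.13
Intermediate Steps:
A = 36
u = 694/101 (u = 6 + (10 + 166)/(36 + 166) = 6 + 176/202 = 6 + 176*(1/202) = 6 + 88/101 = 694/101 ≈ 6.8713)
(-304 + u) + 103 = (-304 + 694/101) + 103 = -30010/101 + 103 = -19607/101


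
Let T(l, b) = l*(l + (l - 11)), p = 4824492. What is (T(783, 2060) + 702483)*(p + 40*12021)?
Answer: 10186492095936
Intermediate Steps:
T(l, b) = l*(-11 + 2*l) (T(l, b) = l*(l + (-11 + l)) = l*(-11 + 2*l))
(T(783, 2060) + 702483)*(p + 40*12021) = (783*(-11 + 2*783) + 702483)*(4824492 + 40*12021) = (783*(-11 + 1566) + 702483)*(4824492 + 480840) = (783*1555 + 702483)*5305332 = (1217565 + 702483)*5305332 = 1920048*5305332 = 10186492095936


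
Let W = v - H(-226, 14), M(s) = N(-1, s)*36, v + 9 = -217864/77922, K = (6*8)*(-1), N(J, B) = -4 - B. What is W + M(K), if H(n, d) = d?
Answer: 60709189/38961 ≈ 1558.2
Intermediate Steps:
K = -48 (K = 48*(-1) = -48)
v = -459581/38961 (v = -9 - 217864/77922 = -9 - 217864*1/77922 = -9 - 108932/38961 = -459581/38961 ≈ -11.796)
M(s) = -144 - 36*s (M(s) = (-4 - s)*36 = -144 - 36*s)
W = -1005035/38961 (W = -459581/38961 - 1*14 = -459581/38961 - 14 = -1005035/38961 ≈ -25.796)
W + M(K) = -1005035/38961 + (-144 - 36*(-48)) = -1005035/38961 + (-144 + 1728) = -1005035/38961 + 1584 = 60709189/38961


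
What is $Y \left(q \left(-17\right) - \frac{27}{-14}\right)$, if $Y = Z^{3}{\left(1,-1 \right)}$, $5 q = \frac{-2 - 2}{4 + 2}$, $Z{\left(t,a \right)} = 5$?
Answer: $\frac{22025}{42} \approx 524.4$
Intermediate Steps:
$q = - \frac{2}{15}$ ($q = \frac{\left(-2 - 2\right) \frac{1}{4 + 2}}{5} = \frac{\left(-4\right) \frac{1}{6}}{5} = \frac{1}{5} \left(- \frac{2}{3}\right) = - \frac{2}{15} \approx -0.13333$)
$Y = 125$ ($Y = 5^{3} = 125$)
$Y \left(q \left(-17\right) - \frac{27}{-14}\right) = 125 \left(\left(- \frac{2}{15}\right) \left(-17\right) - \frac{27}{-14}\right) = 125 \left(\frac{34}{15} - - \frac{27}{14}\right) = 125 \left(\frac{34}{15} + \frac{27}{14}\right) = 125 \cdot \frac{881}{210} = \frac{22025}{42}$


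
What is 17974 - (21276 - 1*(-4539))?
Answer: -7841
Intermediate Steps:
17974 - (21276 - 1*(-4539)) = 17974 - (21276 + 4539) = 17974 - 1*25815 = 17974 - 25815 = -7841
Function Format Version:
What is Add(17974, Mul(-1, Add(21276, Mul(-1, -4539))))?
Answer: -7841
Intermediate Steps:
Add(17974, Mul(-1, Add(21276, Mul(-1, -4539)))) = Add(17974, Mul(-1, Add(21276, 4539))) = Add(17974, Mul(-1, 25815)) = Add(17974, -25815) = -7841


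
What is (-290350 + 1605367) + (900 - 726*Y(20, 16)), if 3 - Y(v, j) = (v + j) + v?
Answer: 1354395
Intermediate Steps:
Y(v, j) = 3 - j - 2*v (Y(v, j) = 3 - ((v + j) + v) = 3 - ((j + v) + v) = 3 - (j + 2*v) = 3 + (-j - 2*v) = 3 - j - 2*v)
(-290350 + 1605367) + (900 - 726*Y(20, 16)) = (-290350 + 1605367) + (900 - 726*(3 - 1*16 - 2*20)) = 1315017 + (900 - 726*(3 - 16 - 40)) = 1315017 + (900 - 726*(-53)) = 1315017 + (900 + 38478) = 1315017 + 39378 = 1354395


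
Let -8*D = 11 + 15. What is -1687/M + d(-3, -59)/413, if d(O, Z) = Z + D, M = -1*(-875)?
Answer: -429257/206500 ≈ -2.0787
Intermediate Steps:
D = -13/4 (D = -(11 + 15)/8 = -1/8*26 = -13/4 ≈ -3.2500)
M = 875
d(O, Z) = -13/4 + Z (d(O, Z) = Z - 13/4 = -13/4 + Z)
-1687/M + d(-3, -59)/413 = -1687/875 + (-13/4 - 59)/413 = -1687*1/875 - 249/4*1/413 = -241/125 - 249/1652 = -429257/206500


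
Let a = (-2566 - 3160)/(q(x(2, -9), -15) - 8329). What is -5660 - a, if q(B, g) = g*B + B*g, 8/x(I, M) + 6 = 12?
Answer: -47374266/8369 ≈ -5660.7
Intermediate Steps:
x(I, M) = 4/3 (x(I, M) = 8/(-6 + 12) = 8/6 = 8*(1/6) = 4/3)
q(B, g) = 2*B*g (q(B, g) = B*g + B*g = 2*B*g)
a = 5726/8369 (a = (-2566 - 3160)/(2*(4/3)*(-15) - 8329) = -5726/(-40 - 8329) = -5726/(-8369) = -5726*(-1/8369) = 5726/8369 ≈ 0.68419)
-5660 - a = -5660 - 1*5726/8369 = -5660 - 5726/8369 = -47374266/8369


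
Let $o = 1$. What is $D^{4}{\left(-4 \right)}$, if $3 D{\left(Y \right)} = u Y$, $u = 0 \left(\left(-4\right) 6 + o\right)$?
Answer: $0$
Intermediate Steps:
$u = 0$ ($u = 0 \left(\left(-4\right) 6 + 1\right) = 0 \left(-24 + 1\right) = 0 \left(-23\right) = 0$)
$D{\left(Y \right)} = 0$ ($D{\left(Y \right)} = \frac{0 Y}{3} = \frac{1}{3} \cdot 0 = 0$)
$D^{4}{\left(-4 \right)} = 0^{4} = 0$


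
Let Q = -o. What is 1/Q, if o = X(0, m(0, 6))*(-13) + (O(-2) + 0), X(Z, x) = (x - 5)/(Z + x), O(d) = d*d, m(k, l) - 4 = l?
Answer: ⅖ ≈ 0.40000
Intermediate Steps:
m(k, l) = 4 + l
O(d) = d²
X(Z, x) = (-5 + x)/(Z + x)
o = -5/2 (o = ((-5 + (4 + 6))/(0 + (4 + 6)))*(-13) + ((-2)² + 0) = ((-5 + 10)/(0 + 10))*(-13) + (4 + 0) = (5/10)*(-13) + 4 = ((⅒)*5)*(-13) + 4 = (½)*(-13) + 4 = -13/2 + 4 = -5/2 ≈ -2.5000)
Q = 5/2 (Q = -1*(-5/2) = 5/2 ≈ 2.5000)
1/Q = 1/(5/2) = ⅖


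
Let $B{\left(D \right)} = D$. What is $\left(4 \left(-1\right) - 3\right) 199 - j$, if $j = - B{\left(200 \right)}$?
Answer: $-1193$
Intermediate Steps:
$j = -200$ ($j = \left(-1\right) 200 = -200$)
$\left(4 \left(-1\right) - 3\right) 199 - j = \left(4 \left(-1\right) - 3\right) 199 - -200 = \left(-4 - 3\right) 199 + 200 = \left(-7\right) 199 + 200 = -1393 + 200 = -1193$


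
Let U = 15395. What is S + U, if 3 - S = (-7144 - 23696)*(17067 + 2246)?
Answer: 595628318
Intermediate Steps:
S = 595612923 (S = 3 - (-7144 - 23696)*(17067 + 2246) = 3 - (-30840)*19313 = 3 - 1*(-595612920) = 3 + 595612920 = 595612923)
S + U = 595612923 + 15395 = 595628318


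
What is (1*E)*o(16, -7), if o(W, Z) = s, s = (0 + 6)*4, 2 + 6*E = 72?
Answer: 280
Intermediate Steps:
E = 35/3 (E = -⅓ + (⅙)*72 = -⅓ + 12 = 35/3 ≈ 11.667)
s = 24 (s = 6*4 = 24)
o(W, Z) = 24
(1*E)*o(16, -7) = (1*(35/3))*24 = (35/3)*24 = 280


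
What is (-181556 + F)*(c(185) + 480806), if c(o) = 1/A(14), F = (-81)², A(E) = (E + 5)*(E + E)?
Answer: -44761759831035/532 ≈ -8.4139e+10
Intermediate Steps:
A(E) = 2*E*(5 + E) (A(E) = (5 + E)*(2*E) = 2*E*(5 + E))
F = 6561
c(o) = 1/532 (c(o) = 1/(2*14*(5 + 14)) = 1/(2*14*19) = 1/532)
(-181556 + F)*(c(185) + 480806) = (-181556 + 6561)*(1/532 + 480806) = -174995*255788793/532 = -44761759831035/532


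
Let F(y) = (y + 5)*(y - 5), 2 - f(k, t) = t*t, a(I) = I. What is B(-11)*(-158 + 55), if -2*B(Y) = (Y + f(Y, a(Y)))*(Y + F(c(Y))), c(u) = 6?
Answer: 0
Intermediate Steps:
f(k, t) = 2 - t² (f(k, t) = 2 - t*t = 2 - t²)
F(y) = (-5 + y)*(5 + y) (F(y) = (5 + y)*(-5 + y) = (-5 + y)*(5 + y))
B(Y) = -(11 + Y)*(2 + Y - Y²)/2 (B(Y) = -(Y + (2 - Y²))*(Y + (-25 + 6²))/2 = -(2 + Y - Y²)*(Y + (-25 + 36))/2 = -(2 + Y - Y²)*(Y + 11)/2 = -(2 + Y - Y²)*(11 + Y)/2 = -(11 + Y)*(2 + Y - Y²)/2)
B(-11)*(-158 + 55) = (-11 + (½)*(-11)³ + 5*(-11)² - 13/2*(-11))*(-158 + 55) = (-11 + (½)*(-1331) + 5*121 + 143/2)*(-103) = (-11 - 1331/2 + 605 + 143/2)*(-103) = 0*(-103) = 0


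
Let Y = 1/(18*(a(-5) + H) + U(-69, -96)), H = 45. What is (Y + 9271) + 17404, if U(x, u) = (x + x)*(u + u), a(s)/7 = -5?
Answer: 711582301/26676 ≈ 26675.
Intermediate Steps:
a(s) = -35 (a(s) = 7*(-5) = -35)
U(x, u) = 4*u*x (U(x, u) = (2*x)*(2*u) = 4*u*x)
Y = 1/26676 (Y = 1/(18*(-35 + 45) + 4*(-96)*(-69)) = 1/(18*10 + 26496) = 1/(180 + 26496) = 1/26676 ≈ 3.7487e-5)
(Y + 9271) + 17404 = (1/26676 + 9271) + 17404 = 247313197/26676 + 17404 = 711582301/26676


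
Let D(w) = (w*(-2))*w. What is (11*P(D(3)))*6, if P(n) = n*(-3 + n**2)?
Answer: -381348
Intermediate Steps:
D(w) = -2*w**2 (D(w) = (-2*w)*w = -2*w**2)
(11*P(D(3)))*6 = (11*((-2*3**2)*(-3 + (-2*3**2)**2)))*6 = (11*((-2*9)*(-3 + (-2*9)**2)))*6 = (11*(-18*(-3 + (-18)**2)))*6 = (11*(-18*(-3 + 324)))*6 = (11*(-18*321))*6 = (11*(-5778))*6 = -63558*6 = -381348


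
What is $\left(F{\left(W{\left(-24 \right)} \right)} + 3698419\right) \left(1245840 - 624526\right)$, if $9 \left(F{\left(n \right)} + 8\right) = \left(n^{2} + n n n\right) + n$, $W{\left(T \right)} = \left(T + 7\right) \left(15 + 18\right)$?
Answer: $- \frac{29607397756436}{3} \approx -9.8691 \cdot 10^{12}$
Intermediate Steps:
$W{\left(T \right)} = 231 + 33 T$ ($W{\left(T \right)} = \left(7 + T\right) 33 = 231 + 33 T$)
$F{\left(n \right)} = -8 + \frac{n}{9} + \frac{n^{2}}{9} + \frac{n^{3}}{9}$ ($F{\left(n \right)} = -8 + \frac{\left(n^{2} + n n n\right) + n}{9} = -8 + \frac{\left(n^{2} + n^{2} n\right) + n}{9} = -8 + \frac{\left(n^{2} + n^{3}\right) + n}{9} = -8 + \frac{n + n^{2} + n^{3}}{9} = -8 + \left(\frac{n}{9} + \frac{n^{2}}{9} + \frac{n^{3}}{9}\right) = -8 + \frac{n}{9} + \frac{n^{2}}{9} + \frac{n^{3}}{9}$)
$\left(F{\left(W{\left(-24 \right)} \right)} + 3698419\right) \left(1245840 - 624526\right) = \left(\left(-8 + \frac{231 + 33 \left(-24\right)}{9} + \frac{\left(231 + 33 \left(-24\right)\right)^{2}}{9} + \frac{\left(231 + 33 \left(-24\right)\right)^{3}}{9}\right) + 3698419\right) \left(1245840 - 624526\right) = \left(\left(-8 + \frac{231 - 792}{9} + \frac{\left(231 - 792\right)^{2}}{9} + \frac{\left(231 - 792\right)^{3}}{9}\right) + 3698419\right) 621314 = \left(\left(-8 + \frac{1}{9} \left(-561\right) + \frac{\left(-561\right)^{2}}{9} + \frac{\left(-561\right)^{3}}{9}\right) + 3698419\right) 621314 = \left(\left(-8 - \frac{187}{3} + \frac{1}{9} \cdot 314721 + \frac{1}{9} \left(-176558481\right)\right) + 3698419\right) 621314 = \left(\left(-8 - \frac{187}{3} + 34969 - 19617609\right) + 3698419\right) 621314 = \left(- \frac{58748131}{3} + 3698419\right) 621314 = \left(- \frac{47652874}{3}\right) 621314 = - \frac{29607397756436}{3}$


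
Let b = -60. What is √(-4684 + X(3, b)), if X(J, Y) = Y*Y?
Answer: 2*I*√271 ≈ 32.924*I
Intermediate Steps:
X(J, Y) = Y²
√(-4684 + X(3, b)) = √(-4684 + (-60)²) = √(-4684 + 3600) = √(-1084) = 2*I*√271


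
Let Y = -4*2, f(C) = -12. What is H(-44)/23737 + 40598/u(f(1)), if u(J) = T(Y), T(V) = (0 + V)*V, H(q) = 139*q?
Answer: 481641651/759584 ≈ 634.09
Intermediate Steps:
Y = -8
T(V) = V² (T(V) = V*V = V²)
u(J) = 64 (u(J) = (-8)² = 64)
H(-44)/23737 + 40598/u(f(1)) = (139*(-44))/23737 + 40598/64 = -6116*1/23737 + 40598*(1/64) = -6116/23737 + 20299/32 = 481641651/759584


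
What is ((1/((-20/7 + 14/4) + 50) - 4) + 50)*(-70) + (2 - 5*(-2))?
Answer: -2275452/709 ≈ -3209.4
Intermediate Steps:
((1/((-20/7 + 14/4) + 50) - 4) + 50)*(-70) + (2 - 5*(-2)) = ((1/((-20*⅐ + 14*(¼)) + 50) - 4) + 50)*(-70) + (2 + 10) = ((1/((-20/7 + 7/2) + 50) - 4) + 50)*(-70) + 12 = ((1/(9/14 + 50) - 4) + 50)*(-70) + 12 = ((1/(709/14) - 4) + 50)*(-70) + 12 = ((14/709 - 4) + 50)*(-70) + 12 = (-2822/709 + 50)*(-70) + 12 = (32628/709)*(-70) + 12 = -2283960/709 + 12 = -2275452/709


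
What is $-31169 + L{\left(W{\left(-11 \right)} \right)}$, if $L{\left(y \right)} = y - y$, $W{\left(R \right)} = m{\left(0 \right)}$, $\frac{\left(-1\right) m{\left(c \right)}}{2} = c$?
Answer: $-31169$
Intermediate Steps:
$m{\left(c \right)} = - 2 c$
$W{\left(R \right)} = 0$ ($W{\left(R \right)} = \left(-2\right) 0 = 0$)
$L{\left(y \right)} = 0$
$-31169 + L{\left(W{\left(-11 \right)} \right)} = -31169 + 0 = -31169$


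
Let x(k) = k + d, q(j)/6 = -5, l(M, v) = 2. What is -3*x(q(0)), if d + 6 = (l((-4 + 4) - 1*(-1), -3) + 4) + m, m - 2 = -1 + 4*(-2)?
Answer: 111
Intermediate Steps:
m = -7 (m = 2 + (-1 + 4*(-2)) = 2 + (-1 - 8) = 2 - 9 = -7)
q(j) = -30 (q(j) = 6*(-5) = -30)
d = -7 (d = -6 + ((2 + 4) - 7) = -6 + (6 - 7) = -6 - 1 = -7)
x(k) = -7 + k (x(k) = k - 7 = -7 + k)
-3*x(q(0)) = -3*(-7 - 30) = -3*(-37) = 111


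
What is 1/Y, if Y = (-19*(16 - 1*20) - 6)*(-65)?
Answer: -1/4550 ≈ -0.00021978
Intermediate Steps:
Y = -4550 (Y = (-19*(16 - 20) - 6)*(-65) = (-19*(-4) - 6)*(-65) = (76 - 6)*(-65) = 70*(-65) = -4550)
1/Y = 1/(-4550) = -1/4550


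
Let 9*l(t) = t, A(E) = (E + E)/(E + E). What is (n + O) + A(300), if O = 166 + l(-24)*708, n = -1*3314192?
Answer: -3315913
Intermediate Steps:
n = -3314192
A(E) = 1 (A(E) = (2*E)/((2*E)) = (2*E)*(1/(2*E)) = 1)
l(t) = t/9
O = -1722 (O = 166 + ((⅑)*(-24))*708 = 166 - 8/3*708 = 166 - 1888 = -1722)
(n + O) + A(300) = (-3314192 - 1722) + 1 = -3315914 + 1 = -3315913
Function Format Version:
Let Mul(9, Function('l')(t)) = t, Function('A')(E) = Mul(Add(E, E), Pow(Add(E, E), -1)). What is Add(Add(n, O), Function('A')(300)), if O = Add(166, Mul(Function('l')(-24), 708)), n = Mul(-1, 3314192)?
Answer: -3315913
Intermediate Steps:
n = -3314192
Function('A')(E) = 1 (Function('A')(E) = Mul(Mul(2, E), Pow(Mul(2, E), -1)) = Mul(Mul(2, E), Mul(Rational(1, 2), Pow(E, -1))) = 1)
Function('l')(t) = Mul(Rational(1, 9), t)
O = -1722 (O = Add(166, Mul(Mul(Rational(1, 9), -24), 708)) = Add(166, Mul(Rational(-8, 3), 708)) = Add(166, -1888) = -1722)
Add(Add(n, O), Function('A')(300)) = Add(Add(-3314192, -1722), 1) = Add(-3315914, 1) = -3315913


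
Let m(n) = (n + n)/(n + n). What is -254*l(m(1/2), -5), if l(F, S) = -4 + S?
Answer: 2286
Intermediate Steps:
m(n) = 1 (m(n) = (2*n)/((2*n)) = (2*n)*(1/(2*n)) = 1)
-254*l(m(1/2), -5) = -254*(-4 - 5) = -254*(-9) = 2286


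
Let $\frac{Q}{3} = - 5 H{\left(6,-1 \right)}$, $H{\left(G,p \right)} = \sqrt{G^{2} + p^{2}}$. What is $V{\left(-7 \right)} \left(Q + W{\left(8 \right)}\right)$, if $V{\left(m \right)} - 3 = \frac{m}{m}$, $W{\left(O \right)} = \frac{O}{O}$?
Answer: $4 - 60 \sqrt{37} \approx -360.97$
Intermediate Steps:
$W{\left(O \right)} = 1$
$Q = - 15 \sqrt{37}$ ($Q = 3 \left(- 5 \sqrt{6^{2} + \left(-1\right)^{2}}\right) = 3 \left(- 5 \sqrt{36 + 1}\right) = 3 \left(- 5 \sqrt{37}\right) = - 15 \sqrt{37} \approx -91.241$)
$V{\left(m \right)} = 4$ ($V{\left(m \right)} = 3 + \frac{m}{m} = 3 + 1 = 4$)
$V{\left(-7 \right)} \left(Q + W{\left(8 \right)}\right) = 4 \left(- 15 \sqrt{37} + 1\right) = 4 \left(1 - 15 \sqrt{37}\right) = 4 - 60 \sqrt{37}$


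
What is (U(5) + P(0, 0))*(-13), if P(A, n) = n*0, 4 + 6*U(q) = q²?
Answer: -91/2 ≈ -45.500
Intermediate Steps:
U(q) = -⅔ + q²/6
P(A, n) = 0
(U(5) + P(0, 0))*(-13) = ((-⅔ + (⅙)*5²) + 0)*(-13) = ((-⅔ + (⅙)*25) + 0)*(-13) = ((-⅔ + 25/6) + 0)*(-13) = (7/2 + 0)*(-13) = (7/2)*(-13) = -91/2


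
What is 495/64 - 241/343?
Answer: 154361/21952 ≈ 7.0318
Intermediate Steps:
495/64 - 241/343 = 154361/21952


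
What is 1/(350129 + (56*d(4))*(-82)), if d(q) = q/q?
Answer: 1/345537 ≈ 2.8940e-6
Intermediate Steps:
d(q) = 1
1/(350129 + (56*d(4))*(-82)) = 1/(350129 + (56*1)*(-82)) = 1/(350129 + 56*(-82)) = 1/(350129 - 4592) = 1/345537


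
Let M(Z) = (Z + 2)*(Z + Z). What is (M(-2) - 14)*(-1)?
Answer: 14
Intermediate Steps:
M(Z) = 2*Z*(2 + Z) (M(Z) = (2 + Z)*(2*Z) = 2*Z*(2 + Z))
(M(-2) - 14)*(-1) = (2*(-2)*(2 - 2) - 14)*(-1) = (2*(-2)*0 - 14)*(-1) = (0 - 14)*(-1) = -14*(-1) = 14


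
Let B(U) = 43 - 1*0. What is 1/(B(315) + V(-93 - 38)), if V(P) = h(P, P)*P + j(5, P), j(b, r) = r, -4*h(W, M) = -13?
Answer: -4/2055 ≈ -0.0019465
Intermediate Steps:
h(W, M) = 13/4 (h(W, M) = -¼*(-13) = 13/4)
B(U) = 43 (B(U) = 43 + 0 = 43)
V(P) = 17*P/4 (V(P) = 13*P/4 + P = 17*P/4)
1/(B(315) + V(-93 - 38)) = 1/(43 + 17*(-93 - 38)/4) = 1/(43 + (17/4)*(-131)) = 1/(43 - 2227/4) = 1/(-2055/4) = -4/2055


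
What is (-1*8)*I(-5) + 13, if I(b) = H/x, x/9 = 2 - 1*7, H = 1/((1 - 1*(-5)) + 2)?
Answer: 586/45 ≈ 13.022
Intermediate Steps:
H = ⅛ (H = 1/((1 + 5) + 2) = 1/(6 + 2) = 1/8 = ⅛ ≈ 0.12500)
x = -45 (x = 9*(2 - 1*7) = 9*(2 - 7) = 9*(-5) = -45)
I(b) = -1/360 (I(b) = (⅛)/(-45) = (⅛)*(-1/45) = -1/360)
(-1*8)*I(-5) + 13 = -1*8*(-1/360) + 13 = -8*(-1/360) + 13 = 1/45 + 13 = 586/45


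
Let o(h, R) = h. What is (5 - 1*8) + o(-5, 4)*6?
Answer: -33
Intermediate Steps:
(5 - 1*8) + o(-5, 4)*6 = (5 - 1*8) - 5*6 = (5 - 8) - 30 = -3 - 30 = -33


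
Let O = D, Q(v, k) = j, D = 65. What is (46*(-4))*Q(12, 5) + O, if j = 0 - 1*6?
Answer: 1169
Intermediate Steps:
j = -6 (j = 0 - 6 = -6)
Q(v, k) = -6
O = 65
(46*(-4))*Q(12, 5) + O = (46*(-4))*(-6) + 65 = -184*(-6) + 65 = 1104 + 65 = 1169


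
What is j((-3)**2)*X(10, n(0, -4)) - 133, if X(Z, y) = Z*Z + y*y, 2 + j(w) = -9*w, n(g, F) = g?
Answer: -8433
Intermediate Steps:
j(w) = -2 - 9*w
X(Z, y) = Z**2 + y**2
j((-3)**2)*X(10, n(0, -4)) - 133 = (-2 - 9*(-3)**2)*(10**2 + 0**2) - 133 = (-2 - 9*9)*(100 + 0) - 133 = (-2 - 81)*100 - 133 = -83*100 - 133 = -8300 - 133 = -8433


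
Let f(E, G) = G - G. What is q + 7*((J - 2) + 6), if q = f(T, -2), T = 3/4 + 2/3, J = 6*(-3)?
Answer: -98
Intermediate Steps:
J = -18
T = 17/12 (T = 3*(¼) + 2*(⅓) = ¾ + ⅔ = 17/12 ≈ 1.4167)
f(E, G) = 0
q = 0
q + 7*((J - 2) + 6) = 0 + 7*((-18 - 2) + 6) = 0 + 7*(-20 + 6) = 0 + 7*(-14) = 0 - 98 = -98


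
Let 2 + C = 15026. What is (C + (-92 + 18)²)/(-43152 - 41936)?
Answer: -5125/21272 ≈ -0.24093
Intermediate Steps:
C = 15024 (C = -2 + 15026 = 15024)
(C + (-92 + 18)²)/(-43152 - 41936) = (15024 + (-92 + 18)²)/(-43152 - 41936) = (15024 + (-74)²)/(-85088) = (15024 + 5476)*(-1/85088) = 20500*(-1/85088) = -5125/21272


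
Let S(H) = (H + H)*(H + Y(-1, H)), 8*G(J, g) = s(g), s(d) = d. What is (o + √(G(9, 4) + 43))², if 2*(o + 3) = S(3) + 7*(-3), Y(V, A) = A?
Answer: (9 + √174)²/4 ≈ 123.11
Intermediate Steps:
G(J, g) = g/8
S(H) = 4*H² (S(H) = (H + H)*(H + H) = (2*H)*(2*H) = 4*H²)
o = 9/2 (o = -3 + (4*3² + 7*(-3))/2 = -3 + (4*9 - 21)/2 = -3 + (36 - 21)/2 = -3 + (½)*15 = -3 + 15/2 = 9/2 ≈ 4.5000)
(o + √(G(9, 4) + 43))² = (9/2 + √((⅛)*4 + 43))² = (9/2 + √(½ + 43))² = (9/2 + √(87/2))² = (9/2 + √174/2)²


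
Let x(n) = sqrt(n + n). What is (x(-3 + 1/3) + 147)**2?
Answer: 64811/3 + 392*I*sqrt(3) ≈ 21604.0 + 678.96*I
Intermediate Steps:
x(n) = sqrt(2)*sqrt(n) (x(n) = sqrt(2*n) = sqrt(2)*sqrt(n))
(x(-3 + 1/3) + 147)**2 = (sqrt(2)*sqrt(-3 + 1/3) + 147)**2 = (sqrt(2)*sqrt(-8/3) + 147)**2 = (sqrt(2)*(2*I*sqrt(6)/3) + 147)**2 = (4*I*sqrt(3)/3 + 147)**2 = (147 + 4*I*sqrt(3)/3)**2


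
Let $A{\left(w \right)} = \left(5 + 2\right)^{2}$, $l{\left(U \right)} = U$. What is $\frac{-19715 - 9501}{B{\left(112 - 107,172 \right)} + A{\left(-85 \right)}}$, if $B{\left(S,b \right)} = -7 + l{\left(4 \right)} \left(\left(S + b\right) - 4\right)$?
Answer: $- \frac{14608}{367} \approx -39.804$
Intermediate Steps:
$B{\left(S,b \right)} = -23 + 4 S + 4 b$ ($B{\left(S,b \right)} = -7 + 4 \left(\left(S + b\right) - 4\right) = -7 + 4 \left(-4 + S + b\right) = -7 + \left(-16 + 4 S + 4 b\right) = -23 + 4 S + 4 b$)
$A{\left(w \right)} = 49$ ($A{\left(w \right)} = 7^{2} = 49$)
$\frac{-19715 - 9501}{B{\left(112 - 107,172 \right)} + A{\left(-85 \right)}} = \frac{-19715 - 9501}{\left(-23 + 4 \left(112 - 107\right) + 4 \cdot 172\right) + 49} = - \frac{29216}{\left(-23 + 4 \cdot 5 + 688\right) + 49} = - \frac{29216}{\left(-23 + 20 + 688\right) + 49} = - \frac{29216}{685 + 49} = - \frac{29216}{734} = \left(-29216\right) \frac{1}{734} = - \frac{14608}{367}$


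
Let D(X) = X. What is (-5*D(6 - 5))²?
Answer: 25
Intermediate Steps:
(-5*D(6 - 5))² = (-5*(6 - 5))² = (-5*1)² = (-5)² = 25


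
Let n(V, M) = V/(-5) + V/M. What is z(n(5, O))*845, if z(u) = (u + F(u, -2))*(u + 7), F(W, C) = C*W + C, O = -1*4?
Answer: 16055/16 ≈ 1003.4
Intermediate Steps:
O = -4
n(V, M) = -V/5 + V/M (n(V, M) = V*(-1/5) + V/M = -V/5 + V/M)
F(W, C) = C + C*W
z(u) = (-2 - u)*(7 + u) (z(u) = (u - 2*(1 + u))*(u + 7) = (u + (-2 - 2*u))*(7 + u) = (-2 - u)*(7 + u))
z(n(5, O))*845 = (-14 - (-1/5*5 + 5/(-4))**2 - 9*(-1/5*5 + 5/(-4)))*845 = (-14 - (-1 + 5*(-1/4))**2 - 9*(-1 + 5*(-1/4)))*845 = (-14 - (-1 - 5/4)**2 - 9*(-1 - 5/4))*845 = (-14 - (-9/4)**2 - 9*(-9/4))*845 = (-14 - 1*81/16 + 81/4)*845 = (-14 - 81/16 + 81/4)*845 = (19/16)*845 = 16055/16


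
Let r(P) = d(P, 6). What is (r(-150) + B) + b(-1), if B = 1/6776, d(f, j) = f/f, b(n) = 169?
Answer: 1151921/6776 ≈ 170.00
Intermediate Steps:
d(f, j) = 1
r(P) = 1
B = 1/6776 ≈ 0.00014758
(r(-150) + B) + b(-1) = (1 + 1/6776) + 169 = 6777/6776 + 169 = 1151921/6776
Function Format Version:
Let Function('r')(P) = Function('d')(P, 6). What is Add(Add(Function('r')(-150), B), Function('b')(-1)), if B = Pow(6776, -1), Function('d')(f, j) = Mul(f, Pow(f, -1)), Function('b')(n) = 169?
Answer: Rational(1151921, 6776) ≈ 170.00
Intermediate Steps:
Function('d')(f, j) = 1
Function('r')(P) = 1
B = Rational(1, 6776) ≈ 0.00014758
Add(Add(Function('r')(-150), B), Function('b')(-1)) = Add(Add(1, Rational(1, 6776)), 169) = Add(Rational(6777, 6776), 169) = Rational(1151921, 6776)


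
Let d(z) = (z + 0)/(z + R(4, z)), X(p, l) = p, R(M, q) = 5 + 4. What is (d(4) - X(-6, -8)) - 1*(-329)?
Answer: 4359/13 ≈ 335.31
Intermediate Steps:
R(M, q) = 9
d(z) = z/(9 + z) (d(z) = (z + 0)/(z + 9) = z/(9 + z))
(d(4) - X(-6, -8)) - 1*(-329) = (4/(9 + 4) - 1*(-6)) - 1*(-329) = (4/13 + 6) + 329 = 82/13 + 329 = 4359/13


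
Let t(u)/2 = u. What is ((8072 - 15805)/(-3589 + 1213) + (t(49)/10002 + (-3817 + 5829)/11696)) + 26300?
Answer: 6923396739253/263212632 ≈ 26303.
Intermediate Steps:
t(u) = 2*u
((8072 - 15805)/(-3589 + 1213) + (t(49)/10002 + (-3817 + 5829)/11696)) + 26300 = ((8072 - 15805)/(-3589 + 1213) + ((2*49)/10002 + (-3817 + 5829)/11696)) + 26300 = (-7733/(-2376) + (98*(1/10002) + 2012*(1/11696))) + 26300 = (-7733*(-1/2376) + (49/5001 + 503/2924)) + 26300 = (703/216 + 2658779/14622924) + 26300 = 904517653/263212632 + 26300 = 6923396739253/263212632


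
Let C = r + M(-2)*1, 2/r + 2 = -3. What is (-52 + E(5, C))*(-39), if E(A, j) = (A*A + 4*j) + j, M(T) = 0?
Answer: 1131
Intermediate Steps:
r = -2/5 (r = 2/(-2 - 3) = 2/(-5) = 2*(-1/5) = -2/5 ≈ -0.40000)
C = -2/5 (C = -2/5 + 0*1 = -2/5 + 0 = -2/5 ≈ -0.40000)
E(A, j) = A**2 + 5*j (E(A, j) = (A**2 + 4*j) + j = A**2 + 5*j)
(-52 + E(5, C))*(-39) = (-52 + (5**2 + 5*(-2/5)))*(-39) = (-52 + (25 - 2))*(-39) = (-52 + 23)*(-39) = -29*(-39) = 1131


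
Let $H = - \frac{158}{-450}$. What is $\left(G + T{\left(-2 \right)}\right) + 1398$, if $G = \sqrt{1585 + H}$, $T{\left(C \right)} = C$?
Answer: $1396 + \frac{4 \sqrt{22294}}{15} \approx 1435.8$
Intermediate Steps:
$H = \frac{79}{225}$ ($H = \left(-158\right) \left(- \frac{1}{450}\right) = \frac{79}{225} \approx 0.35111$)
$G = \frac{4 \sqrt{22294}}{15}$ ($G = \sqrt{1585 + \frac{79}{225}} = \sqrt{\frac{356704}{225}} = \frac{4 \sqrt{22294}}{15} \approx 39.816$)
$\left(G + T{\left(-2 \right)}\right) + 1398 = \left(\frac{4 \sqrt{22294}}{15} - 2\right) + 1398 = \left(-2 + \frac{4 \sqrt{22294}}{15}\right) + 1398 = 1396 + \frac{4 \sqrt{22294}}{15}$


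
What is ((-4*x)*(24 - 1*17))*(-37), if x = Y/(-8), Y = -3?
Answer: 777/2 ≈ 388.50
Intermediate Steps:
x = 3/8 (x = -3/(-8) = -3*(-⅛) = 3/8 ≈ 0.37500)
((-4*x)*(24 - 1*17))*(-37) = ((-4*3/8)*(24 - 1*17))*(-37) = -3*(24 - 17)/2*(-37) = -3/2*7*(-37) = -21/2*(-37) = 777/2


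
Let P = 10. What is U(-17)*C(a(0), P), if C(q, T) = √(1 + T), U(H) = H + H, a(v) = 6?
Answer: -34*√11 ≈ -112.77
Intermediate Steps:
U(H) = 2*H
U(-17)*C(a(0), P) = (2*(-17))*√(1 + 10) = -34*√11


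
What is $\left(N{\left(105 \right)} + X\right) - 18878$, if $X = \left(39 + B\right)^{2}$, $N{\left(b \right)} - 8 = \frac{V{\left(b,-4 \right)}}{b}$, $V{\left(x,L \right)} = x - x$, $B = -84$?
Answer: $-16845$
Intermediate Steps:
$V{\left(x,L \right)} = 0$
$N{\left(b \right)} = 8$ ($N{\left(b \right)} = 8 + \frac{0}{b} = 8 + 0 = 8$)
$X = 2025$ ($X = \left(39 - 84\right)^{2} = \left(-45\right)^{2} = 2025$)
$\left(N{\left(105 \right)} + X\right) - 18878 = \left(8 + 2025\right) - 18878 = 2033 - 18878 = -16845$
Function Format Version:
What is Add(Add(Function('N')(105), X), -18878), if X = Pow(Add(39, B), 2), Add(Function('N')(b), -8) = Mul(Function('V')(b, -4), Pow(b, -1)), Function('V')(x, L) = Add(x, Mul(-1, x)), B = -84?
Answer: -16845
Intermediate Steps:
Function('V')(x, L) = 0
Function('N')(b) = 8 (Function('N')(b) = Add(8, Mul(0, Pow(b, -1))) = Add(8, 0) = 8)
X = 2025 (X = Pow(Add(39, -84), 2) = Pow(-45, 2) = 2025)
Add(Add(Function('N')(105), X), -18878) = Add(Add(8, 2025), -18878) = Add(2033, -18878) = -16845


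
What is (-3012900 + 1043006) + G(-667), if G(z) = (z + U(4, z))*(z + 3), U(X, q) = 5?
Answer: -1530326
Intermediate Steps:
G(z) = (3 + z)*(5 + z) (G(z) = (z + 5)*(z + 3) = (5 + z)*(3 + z) = (3 + z)*(5 + z))
(-3012900 + 1043006) + G(-667) = (-3012900 + 1043006) + (15 + (-667)² + 8*(-667)) = -1969894 + (15 + 444889 - 5336) = -1969894 + 439568 = -1530326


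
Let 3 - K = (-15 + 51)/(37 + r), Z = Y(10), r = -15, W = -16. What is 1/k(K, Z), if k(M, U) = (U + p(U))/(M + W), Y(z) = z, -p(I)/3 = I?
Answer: 161/220 ≈ 0.73182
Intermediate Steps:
p(I) = -3*I
Z = 10
K = 15/11 (K = 3 - (-15 + 51)/(37 - 15) = 3 - 36/22 = 3 - 1*18/11 = 3 - 18/11 = 15/11 ≈ 1.3636)
k(M, U) = -2*U/(-16 + M) (k(M, U) = (U - 3*U)/(M - 16) = (-2*U)/(-16 + M) = -2*U/(-16 + M))
1/k(K, Z) = 1/(-2*10/(-16 + 15/11)) = 1/(-2*10/(-161/11)) = 1/(-2*10*(-11/161)) = 1/(220/161) = 161/220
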